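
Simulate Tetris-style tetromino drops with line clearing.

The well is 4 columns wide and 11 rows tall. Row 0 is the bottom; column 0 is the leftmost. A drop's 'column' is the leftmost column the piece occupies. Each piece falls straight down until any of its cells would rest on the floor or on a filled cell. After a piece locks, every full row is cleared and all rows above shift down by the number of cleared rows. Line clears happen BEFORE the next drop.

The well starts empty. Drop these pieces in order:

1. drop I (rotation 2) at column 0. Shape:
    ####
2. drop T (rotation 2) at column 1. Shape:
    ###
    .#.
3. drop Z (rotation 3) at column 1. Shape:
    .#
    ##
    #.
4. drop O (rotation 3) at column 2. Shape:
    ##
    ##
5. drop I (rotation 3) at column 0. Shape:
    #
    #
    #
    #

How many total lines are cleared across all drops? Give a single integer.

Drop 1: I rot2 at col 0 lands with bottom-row=0; cleared 1 line(s) (total 1); column heights now [0 0 0 0], max=0
Drop 2: T rot2 at col 1 lands with bottom-row=0; cleared 0 line(s) (total 1); column heights now [0 2 2 2], max=2
Drop 3: Z rot3 at col 1 lands with bottom-row=2; cleared 0 line(s) (total 1); column heights now [0 4 5 2], max=5
Drop 4: O rot3 at col 2 lands with bottom-row=5; cleared 0 line(s) (total 1); column heights now [0 4 7 7], max=7
Drop 5: I rot3 at col 0 lands with bottom-row=0; cleared 1 line(s) (total 2); column heights now [3 3 6 6], max=6

Answer: 2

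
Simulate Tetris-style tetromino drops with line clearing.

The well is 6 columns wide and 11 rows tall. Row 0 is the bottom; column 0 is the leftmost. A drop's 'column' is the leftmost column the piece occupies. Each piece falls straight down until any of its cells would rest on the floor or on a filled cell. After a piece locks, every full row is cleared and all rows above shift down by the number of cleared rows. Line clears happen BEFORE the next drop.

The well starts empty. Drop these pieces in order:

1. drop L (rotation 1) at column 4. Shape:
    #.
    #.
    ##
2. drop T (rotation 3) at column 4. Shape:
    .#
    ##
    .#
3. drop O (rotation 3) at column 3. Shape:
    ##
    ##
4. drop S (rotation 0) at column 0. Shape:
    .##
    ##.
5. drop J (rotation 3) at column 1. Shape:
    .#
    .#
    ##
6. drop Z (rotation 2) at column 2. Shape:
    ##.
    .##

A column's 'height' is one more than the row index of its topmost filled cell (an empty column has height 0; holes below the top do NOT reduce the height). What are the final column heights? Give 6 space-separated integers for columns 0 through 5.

Answer: 1 3 8 8 7 5

Derivation:
Drop 1: L rot1 at col 4 lands with bottom-row=0; cleared 0 line(s) (total 0); column heights now [0 0 0 0 3 1], max=3
Drop 2: T rot3 at col 4 lands with bottom-row=2; cleared 0 line(s) (total 0); column heights now [0 0 0 0 4 5], max=5
Drop 3: O rot3 at col 3 lands with bottom-row=4; cleared 0 line(s) (total 0); column heights now [0 0 0 6 6 5], max=6
Drop 4: S rot0 at col 0 lands with bottom-row=0; cleared 0 line(s) (total 0); column heights now [1 2 2 6 6 5], max=6
Drop 5: J rot3 at col 1 lands with bottom-row=2; cleared 0 line(s) (total 0); column heights now [1 3 5 6 6 5], max=6
Drop 6: Z rot2 at col 2 lands with bottom-row=6; cleared 0 line(s) (total 0); column heights now [1 3 8 8 7 5], max=8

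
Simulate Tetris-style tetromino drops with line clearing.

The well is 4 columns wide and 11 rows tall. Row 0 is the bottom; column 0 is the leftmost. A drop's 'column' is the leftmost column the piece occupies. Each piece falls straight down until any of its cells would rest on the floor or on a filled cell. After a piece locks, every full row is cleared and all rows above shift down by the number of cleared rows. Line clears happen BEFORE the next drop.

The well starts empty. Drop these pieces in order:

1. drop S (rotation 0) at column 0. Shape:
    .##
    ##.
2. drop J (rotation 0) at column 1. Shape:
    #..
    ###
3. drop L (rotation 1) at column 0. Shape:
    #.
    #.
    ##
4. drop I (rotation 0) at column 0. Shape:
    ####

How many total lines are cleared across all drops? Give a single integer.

Drop 1: S rot0 at col 0 lands with bottom-row=0; cleared 0 line(s) (total 0); column heights now [1 2 2 0], max=2
Drop 2: J rot0 at col 1 lands with bottom-row=2; cleared 0 line(s) (total 0); column heights now [1 4 3 3], max=4
Drop 3: L rot1 at col 0 lands with bottom-row=4; cleared 0 line(s) (total 0); column heights now [7 5 3 3], max=7
Drop 4: I rot0 at col 0 lands with bottom-row=7; cleared 1 line(s) (total 1); column heights now [7 5 3 3], max=7

Answer: 1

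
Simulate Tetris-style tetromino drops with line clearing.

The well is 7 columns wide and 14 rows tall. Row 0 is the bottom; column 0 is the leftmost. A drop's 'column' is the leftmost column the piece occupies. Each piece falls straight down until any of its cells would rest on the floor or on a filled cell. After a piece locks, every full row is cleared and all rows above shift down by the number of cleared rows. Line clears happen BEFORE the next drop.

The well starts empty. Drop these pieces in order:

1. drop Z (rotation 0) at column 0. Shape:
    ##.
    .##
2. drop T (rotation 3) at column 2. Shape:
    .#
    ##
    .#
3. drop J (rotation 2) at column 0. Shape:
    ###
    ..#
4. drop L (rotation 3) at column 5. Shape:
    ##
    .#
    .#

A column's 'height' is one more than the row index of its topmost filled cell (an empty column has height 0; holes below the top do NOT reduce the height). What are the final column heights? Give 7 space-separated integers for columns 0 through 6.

Drop 1: Z rot0 at col 0 lands with bottom-row=0; cleared 0 line(s) (total 0); column heights now [2 2 1 0 0 0 0], max=2
Drop 2: T rot3 at col 2 lands with bottom-row=0; cleared 0 line(s) (total 0); column heights now [2 2 2 3 0 0 0], max=3
Drop 3: J rot2 at col 0 lands with bottom-row=2; cleared 0 line(s) (total 0); column heights now [4 4 4 3 0 0 0], max=4
Drop 4: L rot3 at col 5 lands with bottom-row=0; cleared 0 line(s) (total 0); column heights now [4 4 4 3 0 3 3], max=4

Answer: 4 4 4 3 0 3 3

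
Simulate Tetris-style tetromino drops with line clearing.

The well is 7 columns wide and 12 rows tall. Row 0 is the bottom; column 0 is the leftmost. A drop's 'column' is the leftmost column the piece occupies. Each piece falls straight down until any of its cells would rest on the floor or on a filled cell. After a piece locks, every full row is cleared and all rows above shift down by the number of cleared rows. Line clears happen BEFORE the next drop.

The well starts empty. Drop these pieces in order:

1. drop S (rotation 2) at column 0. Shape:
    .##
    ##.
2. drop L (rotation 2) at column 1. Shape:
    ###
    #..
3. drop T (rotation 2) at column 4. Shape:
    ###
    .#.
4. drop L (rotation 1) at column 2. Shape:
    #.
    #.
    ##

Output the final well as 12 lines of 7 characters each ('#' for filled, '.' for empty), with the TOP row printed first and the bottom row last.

Answer: .......
.......
.......
.......
.......
..#....
..#....
..##...
.###...
.#.....
.##.###
##...#.

Derivation:
Drop 1: S rot2 at col 0 lands with bottom-row=0; cleared 0 line(s) (total 0); column heights now [1 2 2 0 0 0 0], max=2
Drop 2: L rot2 at col 1 lands with bottom-row=2; cleared 0 line(s) (total 0); column heights now [1 4 4 4 0 0 0], max=4
Drop 3: T rot2 at col 4 lands with bottom-row=0; cleared 0 line(s) (total 0); column heights now [1 4 4 4 2 2 2], max=4
Drop 4: L rot1 at col 2 lands with bottom-row=4; cleared 0 line(s) (total 0); column heights now [1 4 7 5 2 2 2], max=7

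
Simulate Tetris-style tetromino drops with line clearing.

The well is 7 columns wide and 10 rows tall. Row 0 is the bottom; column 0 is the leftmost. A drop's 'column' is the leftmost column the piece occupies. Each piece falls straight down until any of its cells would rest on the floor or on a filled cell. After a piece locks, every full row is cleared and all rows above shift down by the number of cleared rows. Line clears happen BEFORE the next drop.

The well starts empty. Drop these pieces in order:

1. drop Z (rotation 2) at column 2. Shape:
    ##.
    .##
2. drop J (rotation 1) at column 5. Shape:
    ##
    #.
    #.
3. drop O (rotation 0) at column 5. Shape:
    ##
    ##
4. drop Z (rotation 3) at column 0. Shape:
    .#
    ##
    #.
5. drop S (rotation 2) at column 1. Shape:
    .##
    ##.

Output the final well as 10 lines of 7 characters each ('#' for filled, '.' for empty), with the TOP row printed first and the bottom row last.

Answer: .......
.......
.......
.......
.......
..##.##
.##..##
.#...##
####.#.
#..###.

Derivation:
Drop 1: Z rot2 at col 2 lands with bottom-row=0; cleared 0 line(s) (total 0); column heights now [0 0 2 2 1 0 0], max=2
Drop 2: J rot1 at col 5 lands with bottom-row=0; cleared 0 line(s) (total 0); column heights now [0 0 2 2 1 3 3], max=3
Drop 3: O rot0 at col 5 lands with bottom-row=3; cleared 0 line(s) (total 0); column heights now [0 0 2 2 1 5 5], max=5
Drop 4: Z rot3 at col 0 lands with bottom-row=0; cleared 0 line(s) (total 0); column heights now [2 3 2 2 1 5 5], max=5
Drop 5: S rot2 at col 1 lands with bottom-row=3; cleared 0 line(s) (total 0); column heights now [2 4 5 5 1 5 5], max=5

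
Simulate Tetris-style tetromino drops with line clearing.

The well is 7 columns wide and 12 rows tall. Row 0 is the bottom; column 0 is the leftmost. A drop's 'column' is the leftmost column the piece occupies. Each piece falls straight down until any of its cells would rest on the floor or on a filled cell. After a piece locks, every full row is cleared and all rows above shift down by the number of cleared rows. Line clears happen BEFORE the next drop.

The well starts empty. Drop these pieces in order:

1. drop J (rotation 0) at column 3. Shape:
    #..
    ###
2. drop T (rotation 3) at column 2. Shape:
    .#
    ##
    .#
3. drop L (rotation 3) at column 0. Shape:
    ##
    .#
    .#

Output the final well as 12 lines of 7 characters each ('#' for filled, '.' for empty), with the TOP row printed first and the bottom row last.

Answer: .......
.......
.......
.......
.......
.......
.......
...#...
..##...
##.#...
.#.#...
.#.###.

Derivation:
Drop 1: J rot0 at col 3 lands with bottom-row=0; cleared 0 line(s) (total 0); column heights now [0 0 0 2 1 1 0], max=2
Drop 2: T rot3 at col 2 lands with bottom-row=2; cleared 0 line(s) (total 0); column heights now [0 0 4 5 1 1 0], max=5
Drop 3: L rot3 at col 0 lands with bottom-row=0; cleared 0 line(s) (total 0); column heights now [3 3 4 5 1 1 0], max=5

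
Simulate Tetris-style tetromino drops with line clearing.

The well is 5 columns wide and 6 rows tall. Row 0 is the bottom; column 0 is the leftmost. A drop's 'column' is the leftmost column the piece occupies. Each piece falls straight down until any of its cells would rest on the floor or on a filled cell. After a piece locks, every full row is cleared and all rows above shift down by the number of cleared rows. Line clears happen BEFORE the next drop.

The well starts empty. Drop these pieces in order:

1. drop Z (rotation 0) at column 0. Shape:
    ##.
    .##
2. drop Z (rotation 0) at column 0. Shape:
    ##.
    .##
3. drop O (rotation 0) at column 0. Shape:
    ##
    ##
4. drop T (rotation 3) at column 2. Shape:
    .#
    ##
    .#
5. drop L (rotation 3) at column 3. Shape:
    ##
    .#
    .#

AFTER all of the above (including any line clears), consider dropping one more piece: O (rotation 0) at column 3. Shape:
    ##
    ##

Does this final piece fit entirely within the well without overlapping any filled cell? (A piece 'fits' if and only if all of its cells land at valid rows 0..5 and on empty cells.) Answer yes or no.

Answer: no

Derivation:
Drop 1: Z rot0 at col 0 lands with bottom-row=0; cleared 0 line(s) (total 0); column heights now [2 2 1 0 0], max=2
Drop 2: Z rot0 at col 0 lands with bottom-row=2; cleared 0 line(s) (total 0); column heights now [4 4 3 0 0], max=4
Drop 3: O rot0 at col 0 lands with bottom-row=4; cleared 0 line(s) (total 0); column heights now [6 6 3 0 0], max=6
Drop 4: T rot3 at col 2 lands with bottom-row=2; cleared 0 line(s) (total 0); column heights now [6 6 4 5 0], max=6
Drop 5: L rot3 at col 3 lands with bottom-row=3; cleared 1 line(s) (total 1); column heights now [5 5 3 5 5], max=5
Test piece O rot0 at col 3 (width 2): heights before test = [5 5 3 5 5]; fits = False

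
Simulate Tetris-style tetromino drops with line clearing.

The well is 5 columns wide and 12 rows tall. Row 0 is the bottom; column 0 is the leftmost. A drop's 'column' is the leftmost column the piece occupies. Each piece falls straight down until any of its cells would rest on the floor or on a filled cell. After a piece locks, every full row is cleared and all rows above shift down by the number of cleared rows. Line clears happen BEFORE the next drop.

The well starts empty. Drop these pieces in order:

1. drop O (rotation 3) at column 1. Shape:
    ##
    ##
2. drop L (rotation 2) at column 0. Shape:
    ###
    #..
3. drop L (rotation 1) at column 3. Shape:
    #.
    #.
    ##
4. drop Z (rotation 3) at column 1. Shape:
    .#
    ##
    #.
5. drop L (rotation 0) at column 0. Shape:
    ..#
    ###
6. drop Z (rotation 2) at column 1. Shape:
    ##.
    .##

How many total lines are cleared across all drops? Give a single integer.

Drop 1: O rot3 at col 1 lands with bottom-row=0; cleared 0 line(s) (total 0); column heights now [0 2 2 0 0], max=2
Drop 2: L rot2 at col 0 lands with bottom-row=1; cleared 0 line(s) (total 0); column heights now [3 3 3 0 0], max=3
Drop 3: L rot1 at col 3 lands with bottom-row=0; cleared 0 line(s) (total 0); column heights now [3 3 3 3 1], max=3
Drop 4: Z rot3 at col 1 lands with bottom-row=3; cleared 0 line(s) (total 0); column heights now [3 5 6 3 1], max=6
Drop 5: L rot0 at col 0 lands with bottom-row=6; cleared 0 line(s) (total 0); column heights now [7 7 8 3 1], max=8
Drop 6: Z rot2 at col 1 lands with bottom-row=8; cleared 0 line(s) (total 0); column heights now [7 10 10 9 1], max=10

Answer: 0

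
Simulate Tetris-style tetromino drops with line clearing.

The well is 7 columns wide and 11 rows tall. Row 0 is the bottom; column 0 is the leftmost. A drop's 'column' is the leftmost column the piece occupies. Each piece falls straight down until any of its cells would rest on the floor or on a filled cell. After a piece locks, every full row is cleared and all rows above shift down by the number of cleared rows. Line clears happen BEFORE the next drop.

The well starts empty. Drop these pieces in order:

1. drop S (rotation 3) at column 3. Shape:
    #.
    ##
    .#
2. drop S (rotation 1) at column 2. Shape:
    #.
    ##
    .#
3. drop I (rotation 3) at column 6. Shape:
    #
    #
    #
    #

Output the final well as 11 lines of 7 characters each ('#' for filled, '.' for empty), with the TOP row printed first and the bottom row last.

Drop 1: S rot3 at col 3 lands with bottom-row=0; cleared 0 line(s) (total 0); column heights now [0 0 0 3 2 0 0], max=3
Drop 2: S rot1 at col 2 lands with bottom-row=3; cleared 0 line(s) (total 0); column heights now [0 0 6 5 2 0 0], max=6
Drop 3: I rot3 at col 6 lands with bottom-row=0; cleared 0 line(s) (total 0); column heights now [0 0 6 5 2 0 4], max=6

Answer: .......
.......
.......
.......
.......
..#....
..##...
...#..#
...#..#
...##.#
....#.#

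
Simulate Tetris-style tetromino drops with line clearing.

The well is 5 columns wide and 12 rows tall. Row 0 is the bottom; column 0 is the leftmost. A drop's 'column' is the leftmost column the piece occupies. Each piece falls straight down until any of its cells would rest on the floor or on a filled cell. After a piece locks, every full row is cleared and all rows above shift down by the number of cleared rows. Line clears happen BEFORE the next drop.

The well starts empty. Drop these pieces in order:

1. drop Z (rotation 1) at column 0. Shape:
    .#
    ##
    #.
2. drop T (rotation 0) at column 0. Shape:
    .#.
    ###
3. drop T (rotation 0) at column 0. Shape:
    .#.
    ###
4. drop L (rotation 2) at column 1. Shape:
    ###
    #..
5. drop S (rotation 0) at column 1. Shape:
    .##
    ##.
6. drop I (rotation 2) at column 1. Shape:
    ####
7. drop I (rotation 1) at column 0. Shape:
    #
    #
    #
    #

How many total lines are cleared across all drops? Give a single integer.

Answer: 0

Derivation:
Drop 1: Z rot1 at col 0 lands with bottom-row=0; cleared 0 line(s) (total 0); column heights now [2 3 0 0 0], max=3
Drop 2: T rot0 at col 0 lands with bottom-row=3; cleared 0 line(s) (total 0); column heights now [4 5 4 0 0], max=5
Drop 3: T rot0 at col 0 lands with bottom-row=5; cleared 0 line(s) (total 0); column heights now [6 7 6 0 0], max=7
Drop 4: L rot2 at col 1 lands with bottom-row=7; cleared 0 line(s) (total 0); column heights now [6 9 9 9 0], max=9
Drop 5: S rot0 at col 1 lands with bottom-row=9; cleared 0 line(s) (total 0); column heights now [6 10 11 11 0], max=11
Drop 6: I rot2 at col 1 lands with bottom-row=11; cleared 0 line(s) (total 0); column heights now [6 12 12 12 12], max=12
Drop 7: I rot1 at col 0 lands with bottom-row=6; cleared 0 line(s) (total 0); column heights now [10 12 12 12 12], max=12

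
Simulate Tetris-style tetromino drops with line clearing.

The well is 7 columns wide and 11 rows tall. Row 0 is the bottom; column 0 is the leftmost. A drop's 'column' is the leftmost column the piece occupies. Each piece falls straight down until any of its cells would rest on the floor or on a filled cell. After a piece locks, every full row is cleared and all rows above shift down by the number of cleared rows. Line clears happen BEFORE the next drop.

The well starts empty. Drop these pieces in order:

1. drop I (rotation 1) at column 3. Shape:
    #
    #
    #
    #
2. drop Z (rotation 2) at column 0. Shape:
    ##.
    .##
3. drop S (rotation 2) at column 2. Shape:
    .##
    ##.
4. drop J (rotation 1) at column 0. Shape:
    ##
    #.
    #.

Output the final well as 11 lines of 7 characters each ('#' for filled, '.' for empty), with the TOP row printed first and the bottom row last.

Drop 1: I rot1 at col 3 lands with bottom-row=0; cleared 0 line(s) (total 0); column heights now [0 0 0 4 0 0 0], max=4
Drop 2: Z rot2 at col 0 lands with bottom-row=0; cleared 0 line(s) (total 0); column heights now [2 2 1 4 0 0 0], max=4
Drop 3: S rot2 at col 2 lands with bottom-row=4; cleared 0 line(s) (total 0); column heights now [2 2 5 6 6 0 0], max=6
Drop 4: J rot1 at col 0 lands with bottom-row=2; cleared 0 line(s) (total 0); column heights now [5 5 5 6 6 0 0], max=6

Answer: .......
.......
.......
.......
.......
...##..
####...
#..#...
#..#...
##.#...
.###...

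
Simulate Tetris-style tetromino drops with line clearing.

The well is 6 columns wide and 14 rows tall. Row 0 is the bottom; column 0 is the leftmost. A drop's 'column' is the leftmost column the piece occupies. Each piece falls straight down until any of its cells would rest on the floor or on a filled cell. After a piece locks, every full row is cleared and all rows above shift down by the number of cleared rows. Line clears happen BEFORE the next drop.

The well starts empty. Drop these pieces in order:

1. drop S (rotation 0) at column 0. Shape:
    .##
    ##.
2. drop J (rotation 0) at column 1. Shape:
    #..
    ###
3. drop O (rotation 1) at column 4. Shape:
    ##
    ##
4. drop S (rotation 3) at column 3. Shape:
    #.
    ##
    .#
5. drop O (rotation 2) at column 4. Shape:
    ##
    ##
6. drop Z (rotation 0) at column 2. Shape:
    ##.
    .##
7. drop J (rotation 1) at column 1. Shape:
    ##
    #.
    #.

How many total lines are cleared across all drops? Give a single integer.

Drop 1: S rot0 at col 0 lands with bottom-row=0; cleared 0 line(s) (total 0); column heights now [1 2 2 0 0 0], max=2
Drop 2: J rot0 at col 1 lands with bottom-row=2; cleared 0 line(s) (total 0); column heights now [1 4 3 3 0 0], max=4
Drop 3: O rot1 at col 4 lands with bottom-row=0; cleared 0 line(s) (total 0); column heights now [1 4 3 3 2 2], max=4
Drop 4: S rot3 at col 3 lands with bottom-row=2; cleared 0 line(s) (total 0); column heights now [1 4 3 5 4 2], max=5
Drop 5: O rot2 at col 4 lands with bottom-row=4; cleared 0 line(s) (total 0); column heights now [1 4 3 5 6 6], max=6
Drop 6: Z rot0 at col 2 lands with bottom-row=6; cleared 0 line(s) (total 0); column heights now [1 4 8 8 7 6], max=8
Drop 7: J rot1 at col 1 lands with bottom-row=6; cleared 0 line(s) (total 0); column heights now [1 9 9 8 7 6], max=9

Answer: 0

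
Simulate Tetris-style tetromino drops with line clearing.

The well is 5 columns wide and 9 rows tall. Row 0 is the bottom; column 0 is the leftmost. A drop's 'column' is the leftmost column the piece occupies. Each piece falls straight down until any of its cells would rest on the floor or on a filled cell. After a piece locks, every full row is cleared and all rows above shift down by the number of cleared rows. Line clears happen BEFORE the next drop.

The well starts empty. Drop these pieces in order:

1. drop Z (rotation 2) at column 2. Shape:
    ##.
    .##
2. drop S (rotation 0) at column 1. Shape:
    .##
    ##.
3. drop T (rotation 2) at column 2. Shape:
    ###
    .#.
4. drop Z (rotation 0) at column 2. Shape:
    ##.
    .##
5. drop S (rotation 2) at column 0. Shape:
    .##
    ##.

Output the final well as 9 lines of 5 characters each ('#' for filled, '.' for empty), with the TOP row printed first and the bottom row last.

Answer: .##..
####.
...##
..###
...#.
..##.
.##..
..##.
...##

Derivation:
Drop 1: Z rot2 at col 2 lands with bottom-row=0; cleared 0 line(s) (total 0); column heights now [0 0 2 2 1], max=2
Drop 2: S rot0 at col 1 lands with bottom-row=2; cleared 0 line(s) (total 0); column heights now [0 3 4 4 1], max=4
Drop 3: T rot2 at col 2 lands with bottom-row=4; cleared 0 line(s) (total 0); column heights now [0 3 6 6 6], max=6
Drop 4: Z rot0 at col 2 lands with bottom-row=6; cleared 0 line(s) (total 0); column heights now [0 3 8 8 7], max=8
Drop 5: S rot2 at col 0 lands with bottom-row=7; cleared 0 line(s) (total 0); column heights now [8 9 9 8 7], max=9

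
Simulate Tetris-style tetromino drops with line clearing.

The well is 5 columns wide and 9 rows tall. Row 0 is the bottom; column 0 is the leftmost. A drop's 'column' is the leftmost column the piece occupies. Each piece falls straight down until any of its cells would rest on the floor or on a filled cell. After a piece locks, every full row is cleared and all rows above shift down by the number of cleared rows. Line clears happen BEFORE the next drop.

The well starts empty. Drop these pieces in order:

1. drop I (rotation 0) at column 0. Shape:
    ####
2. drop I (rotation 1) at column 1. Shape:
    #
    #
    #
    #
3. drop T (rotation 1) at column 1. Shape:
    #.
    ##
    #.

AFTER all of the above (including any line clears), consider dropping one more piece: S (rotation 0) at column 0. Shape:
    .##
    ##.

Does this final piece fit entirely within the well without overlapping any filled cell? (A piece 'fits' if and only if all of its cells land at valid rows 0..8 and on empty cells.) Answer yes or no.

Answer: no

Derivation:
Drop 1: I rot0 at col 0 lands with bottom-row=0; cleared 0 line(s) (total 0); column heights now [1 1 1 1 0], max=1
Drop 2: I rot1 at col 1 lands with bottom-row=1; cleared 0 line(s) (total 0); column heights now [1 5 1 1 0], max=5
Drop 3: T rot1 at col 1 lands with bottom-row=5; cleared 0 line(s) (total 0); column heights now [1 8 7 1 0], max=8
Test piece S rot0 at col 0 (width 3): heights before test = [1 8 7 1 0]; fits = False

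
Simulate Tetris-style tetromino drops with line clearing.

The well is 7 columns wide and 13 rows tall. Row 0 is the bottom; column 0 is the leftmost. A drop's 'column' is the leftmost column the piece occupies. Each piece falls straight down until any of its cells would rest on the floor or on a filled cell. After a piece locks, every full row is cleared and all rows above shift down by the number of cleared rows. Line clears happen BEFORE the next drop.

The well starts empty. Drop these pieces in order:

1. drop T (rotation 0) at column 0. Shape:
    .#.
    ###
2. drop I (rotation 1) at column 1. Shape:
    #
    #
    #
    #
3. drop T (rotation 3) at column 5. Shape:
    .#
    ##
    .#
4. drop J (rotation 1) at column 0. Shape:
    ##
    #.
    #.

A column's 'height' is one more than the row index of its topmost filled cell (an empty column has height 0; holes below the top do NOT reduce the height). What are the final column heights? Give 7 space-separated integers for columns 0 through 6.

Answer: 7 7 1 0 0 2 3

Derivation:
Drop 1: T rot0 at col 0 lands with bottom-row=0; cleared 0 line(s) (total 0); column heights now [1 2 1 0 0 0 0], max=2
Drop 2: I rot1 at col 1 lands with bottom-row=2; cleared 0 line(s) (total 0); column heights now [1 6 1 0 0 0 0], max=6
Drop 3: T rot3 at col 5 lands with bottom-row=0; cleared 0 line(s) (total 0); column heights now [1 6 1 0 0 2 3], max=6
Drop 4: J rot1 at col 0 lands with bottom-row=4; cleared 0 line(s) (total 0); column heights now [7 7 1 0 0 2 3], max=7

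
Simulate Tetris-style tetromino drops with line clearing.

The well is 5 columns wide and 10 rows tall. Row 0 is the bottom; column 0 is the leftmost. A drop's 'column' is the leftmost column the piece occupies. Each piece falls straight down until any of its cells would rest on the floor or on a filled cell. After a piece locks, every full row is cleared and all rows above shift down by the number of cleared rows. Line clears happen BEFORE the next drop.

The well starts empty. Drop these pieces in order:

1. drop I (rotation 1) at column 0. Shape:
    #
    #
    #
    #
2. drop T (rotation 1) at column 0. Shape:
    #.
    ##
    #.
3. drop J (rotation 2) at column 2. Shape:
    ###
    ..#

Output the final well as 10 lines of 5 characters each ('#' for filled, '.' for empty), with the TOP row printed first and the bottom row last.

Drop 1: I rot1 at col 0 lands with bottom-row=0; cleared 0 line(s) (total 0); column heights now [4 0 0 0 0], max=4
Drop 2: T rot1 at col 0 lands with bottom-row=4; cleared 0 line(s) (total 0); column heights now [7 6 0 0 0], max=7
Drop 3: J rot2 at col 2 lands with bottom-row=0; cleared 0 line(s) (total 0); column heights now [7 6 2 2 2], max=7

Answer: .....
.....
.....
#....
##...
#....
#....
#....
#.###
#...#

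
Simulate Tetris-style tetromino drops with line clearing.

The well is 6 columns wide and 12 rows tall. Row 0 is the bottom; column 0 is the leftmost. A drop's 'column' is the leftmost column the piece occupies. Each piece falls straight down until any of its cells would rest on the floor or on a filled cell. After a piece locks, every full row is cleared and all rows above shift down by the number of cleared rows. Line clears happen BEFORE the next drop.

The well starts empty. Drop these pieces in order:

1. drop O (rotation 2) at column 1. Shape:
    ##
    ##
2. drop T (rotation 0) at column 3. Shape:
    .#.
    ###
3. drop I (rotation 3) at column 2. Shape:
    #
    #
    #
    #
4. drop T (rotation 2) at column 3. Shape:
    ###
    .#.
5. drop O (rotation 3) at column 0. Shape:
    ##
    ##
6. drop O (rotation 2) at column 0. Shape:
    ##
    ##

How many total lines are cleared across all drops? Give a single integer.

Answer: 1

Derivation:
Drop 1: O rot2 at col 1 lands with bottom-row=0; cleared 0 line(s) (total 0); column heights now [0 2 2 0 0 0], max=2
Drop 2: T rot0 at col 3 lands with bottom-row=0; cleared 0 line(s) (total 0); column heights now [0 2 2 1 2 1], max=2
Drop 3: I rot3 at col 2 lands with bottom-row=2; cleared 0 line(s) (total 0); column heights now [0 2 6 1 2 1], max=6
Drop 4: T rot2 at col 3 lands with bottom-row=2; cleared 0 line(s) (total 0); column heights now [0 2 6 4 4 4], max=6
Drop 5: O rot3 at col 0 lands with bottom-row=2; cleared 1 line(s) (total 1); column heights now [3 3 5 1 3 1], max=5
Drop 6: O rot2 at col 0 lands with bottom-row=3; cleared 0 line(s) (total 1); column heights now [5 5 5 1 3 1], max=5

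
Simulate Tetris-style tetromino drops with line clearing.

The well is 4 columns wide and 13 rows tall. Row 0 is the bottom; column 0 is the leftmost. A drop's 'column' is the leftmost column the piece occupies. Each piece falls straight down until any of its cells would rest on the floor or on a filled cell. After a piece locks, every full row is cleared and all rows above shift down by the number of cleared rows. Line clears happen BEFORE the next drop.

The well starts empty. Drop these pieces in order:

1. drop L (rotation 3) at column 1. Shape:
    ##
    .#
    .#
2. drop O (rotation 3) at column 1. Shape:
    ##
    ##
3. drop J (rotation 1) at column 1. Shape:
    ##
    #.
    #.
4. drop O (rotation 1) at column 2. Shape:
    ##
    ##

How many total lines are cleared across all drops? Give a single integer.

Drop 1: L rot3 at col 1 lands with bottom-row=0; cleared 0 line(s) (total 0); column heights now [0 3 3 0], max=3
Drop 2: O rot3 at col 1 lands with bottom-row=3; cleared 0 line(s) (total 0); column heights now [0 5 5 0], max=5
Drop 3: J rot1 at col 1 lands with bottom-row=5; cleared 0 line(s) (total 0); column heights now [0 8 8 0], max=8
Drop 4: O rot1 at col 2 lands with bottom-row=8; cleared 0 line(s) (total 0); column heights now [0 8 10 10], max=10

Answer: 0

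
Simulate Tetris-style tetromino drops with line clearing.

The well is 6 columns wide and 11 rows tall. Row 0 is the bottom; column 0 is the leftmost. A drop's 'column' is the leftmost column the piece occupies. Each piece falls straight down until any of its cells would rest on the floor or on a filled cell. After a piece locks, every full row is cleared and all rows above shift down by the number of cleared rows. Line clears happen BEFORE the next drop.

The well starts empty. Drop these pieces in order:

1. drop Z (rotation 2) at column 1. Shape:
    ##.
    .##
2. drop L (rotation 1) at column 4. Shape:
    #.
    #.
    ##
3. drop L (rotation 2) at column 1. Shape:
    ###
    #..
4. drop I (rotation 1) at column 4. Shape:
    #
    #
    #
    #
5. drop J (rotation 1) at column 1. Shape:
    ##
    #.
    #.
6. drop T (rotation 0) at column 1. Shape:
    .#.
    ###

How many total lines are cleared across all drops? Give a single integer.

Drop 1: Z rot2 at col 1 lands with bottom-row=0; cleared 0 line(s) (total 0); column heights now [0 2 2 1 0 0], max=2
Drop 2: L rot1 at col 4 lands with bottom-row=0; cleared 0 line(s) (total 0); column heights now [0 2 2 1 3 1], max=3
Drop 3: L rot2 at col 1 lands with bottom-row=2; cleared 0 line(s) (total 0); column heights now [0 4 4 4 3 1], max=4
Drop 4: I rot1 at col 4 lands with bottom-row=3; cleared 0 line(s) (total 0); column heights now [0 4 4 4 7 1], max=7
Drop 5: J rot1 at col 1 lands with bottom-row=4; cleared 0 line(s) (total 0); column heights now [0 7 7 4 7 1], max=7
Drop 6: T rot0 at col 1 lands with bottom-row=7; cleared 0 line(s) (total 0); column heights now [0 8 9 8 7 1], max=9

Answer: 0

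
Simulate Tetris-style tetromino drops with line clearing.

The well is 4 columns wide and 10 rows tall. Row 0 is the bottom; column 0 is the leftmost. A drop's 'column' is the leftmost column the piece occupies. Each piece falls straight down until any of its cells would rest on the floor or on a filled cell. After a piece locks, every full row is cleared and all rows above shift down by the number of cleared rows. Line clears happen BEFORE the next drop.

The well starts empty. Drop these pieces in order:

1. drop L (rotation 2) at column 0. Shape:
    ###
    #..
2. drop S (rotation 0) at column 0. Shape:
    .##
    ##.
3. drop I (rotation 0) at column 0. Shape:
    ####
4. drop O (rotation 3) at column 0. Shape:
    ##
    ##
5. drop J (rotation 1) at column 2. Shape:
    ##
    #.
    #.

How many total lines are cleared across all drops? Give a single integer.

Answer: 1

Derivation:
Drop 1: L rot2 at col 0 lands with bottom-row=0; cleared 0 line(s) (total 0); column heights now [2 2 2 0], max=2
Drop 2: S rot0 at col 0 lands with bottom-row=2; cleared 0 line(s) (total 0); column heights now [3 4 4 0], max=4
Drop 3: I rot0 at col 0 lands with bottom-row=4; cleared 1 line(s) (total 1); column heights now [3 4 4 0], max=4
Drop 4: O rot3 at col 0 lands with bottom-row=4; cleared 0 line(s) (total 1); column heights now [6 6 4 0], max=6
Drop 5: J rot1 at col 2 lands with bottom-row=4; cleared 0 line(s) (total 1); column heights now [6 6 7 7], max=7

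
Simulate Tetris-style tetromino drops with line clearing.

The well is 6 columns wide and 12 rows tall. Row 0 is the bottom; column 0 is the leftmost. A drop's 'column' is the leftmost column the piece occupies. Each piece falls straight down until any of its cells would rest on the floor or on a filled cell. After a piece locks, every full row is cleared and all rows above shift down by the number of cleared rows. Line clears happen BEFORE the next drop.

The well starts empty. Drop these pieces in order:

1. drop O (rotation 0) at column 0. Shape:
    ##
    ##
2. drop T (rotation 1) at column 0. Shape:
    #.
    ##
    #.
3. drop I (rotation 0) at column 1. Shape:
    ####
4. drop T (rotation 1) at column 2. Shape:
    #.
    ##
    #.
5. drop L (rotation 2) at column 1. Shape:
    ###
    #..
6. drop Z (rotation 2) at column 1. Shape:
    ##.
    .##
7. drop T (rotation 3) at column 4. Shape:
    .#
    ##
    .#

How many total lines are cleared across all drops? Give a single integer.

Drop 1: O rot0 at col 0 lands with bottom-row=0; cleared 0 line(s) (total 0); column heights now [2 2 0 0 0 0], max=2
Drop 2: T rot1 at col 0 lands with bottom-row=2; cleared 0 line(s) (total 0); column heights now [5 4 0 0 0 0], max=5
Drop 3: I rot0 at col 1 lands with bottom-row=4; cleared 0 line(s) (total 0); column heights now [5 5 5 5 5 0], max=5
Drop 4: T rot1 at col 2 lands with bottom-row=5; cleared 0 line(s) (total 0); column heights now [5 5 8 7 5 0], max=8
Drop 5: L rot2 at col 1 lands with bottom-row=7; cleared 0 line(s) (total 0); column heights now [5 9 9 9 5 0], max=9
Drop 6: Z rot2 at col 1 lands with bottom-row=9; cleared 0 line(s) (total 0); column heights now [5 11 11 10 5 0], max=11
Drop 7: T rot3 at col 4 lands with bottom-row=4; cleared 1 line(s) (total 1); column heights now [4 10 10 9 5 6], max=10

Answer: 1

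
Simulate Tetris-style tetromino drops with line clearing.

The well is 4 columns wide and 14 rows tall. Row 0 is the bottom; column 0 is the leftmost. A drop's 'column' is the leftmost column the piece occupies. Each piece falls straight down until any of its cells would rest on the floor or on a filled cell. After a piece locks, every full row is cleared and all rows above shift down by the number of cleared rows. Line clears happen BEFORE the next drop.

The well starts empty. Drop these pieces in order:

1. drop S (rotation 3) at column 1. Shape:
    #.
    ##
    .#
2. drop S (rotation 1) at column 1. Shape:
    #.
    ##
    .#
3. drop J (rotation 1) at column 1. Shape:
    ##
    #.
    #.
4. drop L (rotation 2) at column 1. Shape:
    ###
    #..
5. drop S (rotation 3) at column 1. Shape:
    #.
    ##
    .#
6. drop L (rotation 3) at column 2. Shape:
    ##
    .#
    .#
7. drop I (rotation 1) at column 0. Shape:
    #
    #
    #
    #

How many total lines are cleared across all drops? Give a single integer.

Drop 1: S rot3 at col 1 lands with bottom-row=0; cleared 0 line(s) (total 0); column heights now [0 3 2 0], max=3
Drop 2: S rot1 at col 1 lands with bottom-row=2; cleared 0 line(s) (total 0); column heights now [0 5 4 0], max=5
Drop 3: J rot1 at col 1 lands with bottom-row=5; cleared 0 line(s) (total 0); column heights now [0 8 8 0], max=8
Drop 4: L rot2 at col 1 lands with bottom-row=8; cleared 0 line(s) (total 0); column heights now [0 10 10 10], max=10
Drop 5: S rot3 at col 1 lands with bottom-row=10; cleared 0 line(s) (total 0); column heights now [0 13 12 10], max=13
Drop 6: L rot3 at col 2 lands with bottom-row=10; cleared 0 line(s) (total 0); column heights now [0 13 13 13], max=13
Drop 7: I rot1 at col 0 lands with bottom-row=0; cleared 0 line(s) (total 0); column heights now [4 13 13 13], max=13

Answer: 0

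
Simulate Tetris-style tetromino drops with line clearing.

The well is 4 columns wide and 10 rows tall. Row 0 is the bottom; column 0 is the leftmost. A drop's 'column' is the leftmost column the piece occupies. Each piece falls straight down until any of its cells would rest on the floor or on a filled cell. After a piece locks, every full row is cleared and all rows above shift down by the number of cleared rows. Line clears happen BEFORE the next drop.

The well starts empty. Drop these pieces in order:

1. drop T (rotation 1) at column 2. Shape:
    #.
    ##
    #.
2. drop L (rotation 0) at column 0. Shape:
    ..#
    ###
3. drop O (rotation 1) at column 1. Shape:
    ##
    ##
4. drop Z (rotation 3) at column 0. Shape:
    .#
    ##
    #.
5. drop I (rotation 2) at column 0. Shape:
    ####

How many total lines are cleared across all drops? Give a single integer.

Answer: 1

Derivation:
Drop 1: T rot1 at col 2 lands with bottom-row=0; cleared 0 line(s) (total 0); column heights now [0 0 3 2], max=3
Drop 2: L rot0 at col 0 lands with bottom-row=3; cleared 0 line(s) (total 0); column heights now [4 4 5 2], max=5
Drop 3: O rot1 at col 1 lands with bottom-row=5; cleared 0 line(s) (total 0); column heights now [4 7 7 2], max=7
Drop 4: Z rot3 at col 0 lands with bottom-row=6; cleared 0 line(s) (total 0); column heights now [8 9 7 2], max=9
Drop 5: I rot2 at col 0 lands with bottom-row=9; cleared 1 line(s) (total 1); column heights now [8 9 7 2], max=9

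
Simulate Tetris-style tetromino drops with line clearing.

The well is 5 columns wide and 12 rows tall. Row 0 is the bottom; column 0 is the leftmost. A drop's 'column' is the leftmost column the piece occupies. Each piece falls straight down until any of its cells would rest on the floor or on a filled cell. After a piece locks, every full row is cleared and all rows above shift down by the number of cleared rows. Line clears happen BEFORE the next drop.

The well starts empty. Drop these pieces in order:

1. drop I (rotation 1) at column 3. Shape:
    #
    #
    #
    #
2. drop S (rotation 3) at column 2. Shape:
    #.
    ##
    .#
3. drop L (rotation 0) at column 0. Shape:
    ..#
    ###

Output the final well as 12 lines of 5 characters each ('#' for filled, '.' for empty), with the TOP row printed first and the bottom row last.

Drop 1: I rot1 at col 3 lands with bottom-row=0; cleared 0 line(s) (total 0); column heights now [0 0 0 4 0], max=4
Drop 2: S rot3 at col 2 lands with bottom-row=4; cleared 0 line(s) (total 0); column heights now [0 0 7 6 0], max=7
Drop 3: L rot0 at col 0 lands with bottom-row=7; cleared 0 line(s) (total 0); column heights now [8 8 9 6 0], max=9

Answer: .....
.....
.....
..#..
###..
..#..
..##.
...#.
...#.
...#.
...#.
...#.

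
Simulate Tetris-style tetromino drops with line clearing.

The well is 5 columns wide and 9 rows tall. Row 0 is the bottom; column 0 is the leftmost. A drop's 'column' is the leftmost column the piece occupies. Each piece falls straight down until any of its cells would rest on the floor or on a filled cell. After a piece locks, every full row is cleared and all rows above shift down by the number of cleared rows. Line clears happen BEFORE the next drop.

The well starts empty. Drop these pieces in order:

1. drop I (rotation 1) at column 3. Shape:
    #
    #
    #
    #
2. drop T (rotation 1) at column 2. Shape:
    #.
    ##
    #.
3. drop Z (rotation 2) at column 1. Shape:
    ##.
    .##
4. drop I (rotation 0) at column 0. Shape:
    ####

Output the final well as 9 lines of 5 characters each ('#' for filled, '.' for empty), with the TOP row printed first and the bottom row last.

Drop 1: I rot1 at col 3 lands with bottom-row=0; cleared 0 line(s) (total 0); column heights now [0 0 0 4 0], max=4
Drop 2: T rot1 at col 2 lands with bottom-row=3; cleared 0 line(s) (total 0); column heights now [0 0 6 5 0], max=6
Drop 3: Z rot2 at col 1 lands with bottom-row=6; cleared 0 line(s) (total 0); column heights now [0 8 8 7 0], max=8
Drop 4: I rot0 at col 0 lands with bottom-row=8; cleared 0 line(s) (total 0); column heights now [9 9 9 9 0], max=9

Answer: ####.
.##..
..##.
..#..
..##.
..##.
...#.
...#.
...#.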